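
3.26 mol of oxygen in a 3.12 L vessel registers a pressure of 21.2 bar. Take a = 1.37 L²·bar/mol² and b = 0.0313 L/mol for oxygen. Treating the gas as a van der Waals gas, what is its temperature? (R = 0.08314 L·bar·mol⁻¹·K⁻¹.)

T ≈ 252.7 K

T = (P + a n²/V²)(V − nb)/(nR)
P + a n²/V² = 21.2 + (1.37)(3.26)²/(3.12)² = 22.696 bar
V − nb = 3.12 − (3.26)(0.0313) = 3.0180 L
T = (22.696)(3.0180)/((3.26)(0.08314)) = 252.7 K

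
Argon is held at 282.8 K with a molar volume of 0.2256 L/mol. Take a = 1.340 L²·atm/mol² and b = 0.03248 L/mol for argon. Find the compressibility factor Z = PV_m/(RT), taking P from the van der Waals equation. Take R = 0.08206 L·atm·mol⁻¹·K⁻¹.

P = RT/(V_m − b) − a/V_m² = (0.08206)(282.8)/(0.2256 − 0.03248) − 1.340/(0.2256)²
  = 23.207/0.19312 − 26.329 = 120.17 − 26.329 = 93.84 atm
Z = PV_m/(RT) = (93.84)(0.2256)/((0.08206)(282.8)) = 21.170/23.207 = 0.9122

Z ≈ 0.9122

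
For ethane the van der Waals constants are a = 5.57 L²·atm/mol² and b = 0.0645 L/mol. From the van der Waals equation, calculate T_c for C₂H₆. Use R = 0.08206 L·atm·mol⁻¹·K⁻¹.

T_c ≈ 311.8 K

For a van der Waals gas, T_c = 8a/(27Rb).
T_c = 8×5.57/(27×0.08206×0.0645) = 44.560/0.14291 = 311.8 K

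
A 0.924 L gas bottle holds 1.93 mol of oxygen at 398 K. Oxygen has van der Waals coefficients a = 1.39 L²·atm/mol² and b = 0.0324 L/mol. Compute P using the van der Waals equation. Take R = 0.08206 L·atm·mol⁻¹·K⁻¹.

P ≈ 67.11 atm

P = nRT/(V − nb) − a n²/V²
nRT/(V − nb) = (1.93)(0.08206)(398)/(0.924 − 1.93×0.0324) = 63.034/0.86147 = 73.170 atm
a n²/V² = (1.39)(1.93)²/(0.924)² = 6.0644 atm
P = 73.170 − 6.0644 = 67.11 atm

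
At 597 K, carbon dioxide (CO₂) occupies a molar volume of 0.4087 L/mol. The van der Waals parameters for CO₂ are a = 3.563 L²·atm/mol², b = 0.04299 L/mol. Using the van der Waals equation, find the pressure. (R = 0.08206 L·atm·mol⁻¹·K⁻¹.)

P = RT/(V_m − b) − a/V_m²
RT/(V_m − b) = (0.08206)(597)/(0.4087 − 0.04299) = 48.990/0.36571 = 133.96 atm
a/V_m² = 3.563/(0.4087)² = 21.331 atm
P = 133.96 − 21.331 = 112.6 atm

P ≈ 112.6 atm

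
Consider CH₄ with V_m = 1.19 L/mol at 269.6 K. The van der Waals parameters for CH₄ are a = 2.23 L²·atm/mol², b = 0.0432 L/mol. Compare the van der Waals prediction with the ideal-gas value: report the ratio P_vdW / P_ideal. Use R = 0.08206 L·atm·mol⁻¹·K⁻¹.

Ideal: P_ideal = RT/V_m = (0.08206)(269.6)/1.19 = 18.5911 atm
vdW: P = RT/(V_m − b) − a/V_m² = 22.1234/1.14680 − 2.23/1.41610 = 19.2914 − 1.57475 = 17.7167 atm
Ratio = 17.7167/18.5911 = 0.9530

P_vdW / P_ideal ≈ 0.9530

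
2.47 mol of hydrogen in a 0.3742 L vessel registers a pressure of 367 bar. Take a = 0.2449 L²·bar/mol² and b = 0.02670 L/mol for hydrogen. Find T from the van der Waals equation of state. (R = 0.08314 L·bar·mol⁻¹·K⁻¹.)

T = (P + a n²/V²)(V − nb)/(nR)
P + a n²/V² = 367 + (0.2449)(2.47)²/(0.3742)² = 377.67 bar
V − nb = 0.3742 − (2.47)(0.02670) = 0.30825 L
T = (377.67)(0.30825)/((2.47)(0.08314)) = 566.9 K

T ≈ 566.9 K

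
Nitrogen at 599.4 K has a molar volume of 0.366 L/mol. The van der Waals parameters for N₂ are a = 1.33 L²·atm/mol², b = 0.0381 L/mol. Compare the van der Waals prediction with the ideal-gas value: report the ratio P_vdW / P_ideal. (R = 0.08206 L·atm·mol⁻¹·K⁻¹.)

Ideal: P_ideal = RT/V_m = (0.08206)(599.4)/0.366 = 134.390 atm
vdW: P = RT/(V_m − b) − a/V_m² = 49.1868/0.327900 − 1.33/0.133956 = 150.005 − 9.92863 = 140.076 atm
Ratio = 140.076/134.390 = 1.042

P_vdW / P_ideal ≈ 1.042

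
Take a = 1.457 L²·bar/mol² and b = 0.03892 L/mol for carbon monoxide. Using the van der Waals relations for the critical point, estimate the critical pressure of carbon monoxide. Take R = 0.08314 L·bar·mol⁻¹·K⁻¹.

For a van der Waals gas, P_c = a/(27b²).
P_c = 1.457/(27×(0.03892)²) = 1.457/0.040899 = 35.62 bar

P_c ≈ 35.62 bar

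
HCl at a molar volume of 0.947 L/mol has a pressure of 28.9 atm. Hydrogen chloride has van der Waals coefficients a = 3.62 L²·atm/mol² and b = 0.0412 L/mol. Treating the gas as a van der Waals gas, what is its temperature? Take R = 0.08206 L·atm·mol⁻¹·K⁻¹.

T ≈ 363.6 K

T = (P + a/V_m²)(V_m − b)/R
P + a/V_m² = 28.9 + 3.62/(0.947)² = 32.937 atm
V_m − b = 0.947 − 0.0412 = 0.90580 L/mol
T = (32.937)(0.90580)/0.08206 = 363.6 K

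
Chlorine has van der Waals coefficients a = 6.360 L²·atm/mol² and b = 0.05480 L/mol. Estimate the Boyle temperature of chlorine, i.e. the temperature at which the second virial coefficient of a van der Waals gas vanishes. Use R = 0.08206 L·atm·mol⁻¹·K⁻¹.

T_B ≈ 1414 K

For a van der Waals gas the second virial coefficient B₂ = b − a/(RT) vanishes at T_B = a/(Rb).
T_B = 6.360/(0.08206×0.05480) = 6.360/0.0044969 = 1414 K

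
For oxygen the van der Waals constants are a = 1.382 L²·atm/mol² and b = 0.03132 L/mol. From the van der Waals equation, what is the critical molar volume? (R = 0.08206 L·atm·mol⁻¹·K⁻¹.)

For a van der Waals gas, V_m,c = 3b.
V_m,c = 3×0.03132 = 0.09396 L/mol

V_m,c ≈ 0.09396 L/mol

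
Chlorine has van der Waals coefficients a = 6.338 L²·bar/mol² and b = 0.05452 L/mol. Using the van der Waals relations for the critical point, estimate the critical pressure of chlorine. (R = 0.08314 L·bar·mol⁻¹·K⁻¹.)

For a van der Waals gas, P_c = a/(27b²).
P_c = 6.338/(27×(0.05452)²) = 6.338/0.080256 = 78.97 bar

P_c ≈ 78.97 bar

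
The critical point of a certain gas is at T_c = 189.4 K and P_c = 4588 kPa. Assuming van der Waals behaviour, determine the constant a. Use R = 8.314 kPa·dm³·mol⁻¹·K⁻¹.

a ≈ 228.0 kPa·dm⁶/mol²

From T_c = 8a/(27Rb) and P_c = a/(27b²): a = 27 R² T_c²/(64 P_c).
a = 27×(8.314)²×(189.4)²/(64×4588) = 66948947/293632 = 228.0 kPa·dm⁶/mol²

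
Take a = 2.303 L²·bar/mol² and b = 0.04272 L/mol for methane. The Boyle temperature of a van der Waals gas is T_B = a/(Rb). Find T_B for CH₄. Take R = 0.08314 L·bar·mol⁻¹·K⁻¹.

For a van der Waals gas the second virial coefficient B₂ = b − a/(RT) vanishes at T_B = a/(Rb).
T_B = 2.303/(0.08314×0.04272) = 2.303/0.0035517 = 648.4 K

T_B ≈ 648.4 K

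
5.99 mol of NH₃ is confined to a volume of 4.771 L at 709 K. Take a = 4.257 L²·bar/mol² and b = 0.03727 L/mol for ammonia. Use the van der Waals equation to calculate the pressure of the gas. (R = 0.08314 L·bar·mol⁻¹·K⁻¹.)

P = nRT/(V − nb) − a n²/V²
nRT/(V − nb) = (5.99)(0.08314)(709)/(4.771 − 5.99×0.03727) = 353.09/4.5478 = 77.640 bar
a n²/V² = (4.257)(5.99)²/(4.771)² = 6.7102 bar
P = 77.640 − 6.7102 = 70.93 bar

P ≈ 70.93 bar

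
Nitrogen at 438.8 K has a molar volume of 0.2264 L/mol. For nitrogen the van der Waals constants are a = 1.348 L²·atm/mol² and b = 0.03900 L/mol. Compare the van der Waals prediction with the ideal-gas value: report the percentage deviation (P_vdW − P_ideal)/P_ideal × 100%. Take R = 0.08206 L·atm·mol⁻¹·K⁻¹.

4.28 %

Ideal: P_ideal = RT/V_m = (0.08206)(438.8)/0.2264 = 159.046 atm
vdW: P = RT/(V_m − b) − a/V_m² = 36.0079/0.187400 − 1.348/0.0512570 = 192.145 − 26.2988 = 165.846 atm
% deviation = (165.846 − 159.046)/159.046 × 100% = 4.28%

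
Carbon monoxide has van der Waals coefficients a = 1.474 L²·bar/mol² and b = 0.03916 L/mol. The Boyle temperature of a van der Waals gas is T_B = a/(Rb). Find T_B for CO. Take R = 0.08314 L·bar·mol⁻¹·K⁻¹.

For a van der Waals gas the second virial coefficient B₂ = b − a/(RT) vanishes at T_B = a/(Rb).
T_B = 1.474/(0.08314×0.03916) = 1.474/0.0032558 = 452.7 K

T_B ≈ 452.7 K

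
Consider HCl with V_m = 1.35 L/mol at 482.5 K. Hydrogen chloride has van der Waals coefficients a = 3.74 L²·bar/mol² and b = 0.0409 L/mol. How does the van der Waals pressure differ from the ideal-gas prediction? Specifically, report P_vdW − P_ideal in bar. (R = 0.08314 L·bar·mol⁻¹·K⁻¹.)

ΔP ≈ -1.124 bar

Ideal: P_ideal = RT/V_m = (0.08314)(482.5)/1.35 = 29.7149 bar
vdW: P = RT/(V_m − b) − a/V_m² = 40.1151/1.30910 − 3.74/1.82250 = 30.6433 − 2.05213 = 28.5912 bar
ΔP = 28.5912 − 29.7149 = -1.124 bar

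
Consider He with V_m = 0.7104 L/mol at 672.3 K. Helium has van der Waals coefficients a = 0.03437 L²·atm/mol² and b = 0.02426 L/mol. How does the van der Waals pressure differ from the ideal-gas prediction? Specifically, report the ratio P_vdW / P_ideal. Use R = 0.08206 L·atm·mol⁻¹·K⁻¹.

P_vdW / P_ideal ≈ 1.034

Ideal: P_ideal = RT/V_m = (0.08206)(672.3)/0.7104 = 77.6590 atm
vdW: P = RT/(V_m − b) − a/V_m² = 55.1689/0.686140 − 0.03437/0.504668 = 80.4047 − 0.0681042 = 80.3366 atm
Ratio = 80.3366/77.6590 = 1.034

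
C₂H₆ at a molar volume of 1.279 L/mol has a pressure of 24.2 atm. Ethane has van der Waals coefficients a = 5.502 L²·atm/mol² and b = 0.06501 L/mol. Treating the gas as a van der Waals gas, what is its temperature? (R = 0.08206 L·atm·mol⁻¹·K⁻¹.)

T = (P + a/V_m²)(V_m − b)/R
P + a/V_m² = 24.2 + 5.502/(1.279)² = 27.563 atm
V_m − b = 1.279 − 0.06501 = 1.2140 L/mol
T = (27.563)(1.2140)/0.08206 = 407.8 K

T ≈ 407.8 K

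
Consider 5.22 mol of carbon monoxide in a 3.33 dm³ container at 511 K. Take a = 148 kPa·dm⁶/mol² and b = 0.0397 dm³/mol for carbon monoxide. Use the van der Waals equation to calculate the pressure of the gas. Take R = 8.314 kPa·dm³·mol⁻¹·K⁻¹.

P ≈ 6738 kPa

P = nRT/(V − nb) − a n²/V²
nRT/(V − nb) = (5.22)(8.314)(511)/(3.33 − 5.22×0.0397) = 22177/3.1228 = 7101.6 kPa
a n²/V² = (148)(5.22)²/(3.33)² = 363.68 kPa
P = 7101.6 − 363.68 = 6738 kPa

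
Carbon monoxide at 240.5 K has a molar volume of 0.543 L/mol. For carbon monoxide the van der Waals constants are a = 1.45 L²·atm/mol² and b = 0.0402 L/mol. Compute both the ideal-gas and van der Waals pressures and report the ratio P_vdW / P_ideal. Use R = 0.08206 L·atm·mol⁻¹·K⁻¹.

Ideal: P_ideal = RT/V_m = (0.08206)(240.5)/0.543 = 36.3452 atm
vdW: P = RT/(V_m − b) − a/V_m² = 19.7354/0.502800 − 1.45/0.294849 = 39.2510 − 4.91777 = 34.3332 atm
Ratio = 34.3332/36.3452 = 0.9446

P_vdW / P_ideal ≈ 0.9446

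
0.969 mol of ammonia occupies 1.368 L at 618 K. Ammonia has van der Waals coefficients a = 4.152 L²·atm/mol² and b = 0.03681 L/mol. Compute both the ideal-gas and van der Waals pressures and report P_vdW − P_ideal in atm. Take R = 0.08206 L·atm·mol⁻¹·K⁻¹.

ΔP ≈ -1.122 atm

Ideal: P_ideal = nRT/V = (0.969)(0.08206)(618)/1.368 = 35.9218 atm
vdW: P = nRT/(V − nb) − a n²/V² = 49.1410/1.33233 − 3.89857/1.87142 = 36.8835 − 2.08321 = 34.8003 atm
ΔP = 34.8003 − 35.9218 = -1.122 atm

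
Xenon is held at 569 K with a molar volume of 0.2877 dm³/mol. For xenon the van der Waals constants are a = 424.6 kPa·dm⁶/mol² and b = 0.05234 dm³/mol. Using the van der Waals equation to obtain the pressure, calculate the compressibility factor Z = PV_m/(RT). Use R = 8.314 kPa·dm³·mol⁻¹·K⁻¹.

P = RT/(V_m − b) − a/V_m² = (8.314)(569)/(0.2877 − 0.05234) − 424.6/(0.2877)²
  = 4730.7/0.23536 − 5129.8 = 20100 − 5129.8 = 14970 kPa
Z = PV_m/(RT) = (14970)(0.2877)/((8.314)(569)) = 4306.9/4730.7 = 0.9104

Z ≈ 0.9104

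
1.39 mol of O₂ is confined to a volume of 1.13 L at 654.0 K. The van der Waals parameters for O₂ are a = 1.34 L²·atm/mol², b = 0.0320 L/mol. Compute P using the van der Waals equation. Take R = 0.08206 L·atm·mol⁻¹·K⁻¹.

P ≈ 66.69 atm

P = nRT/(V − nb) − a n²/V²
nRT/(V − nb) = (1.39)(0.08206)(654.0)/(1.13 − 1.39×0.0320) = 74.597/1.0855 = 68.721 atm
a n²/V² = (1.34)(1.39)²/(1.13)² = 2.0276 atm
P = 68.721 − 2.0276 = 66.69 atm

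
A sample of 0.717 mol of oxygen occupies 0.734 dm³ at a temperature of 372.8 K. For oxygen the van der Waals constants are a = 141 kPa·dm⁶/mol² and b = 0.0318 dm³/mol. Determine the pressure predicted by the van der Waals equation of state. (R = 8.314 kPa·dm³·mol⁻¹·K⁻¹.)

P = nRT/(V − nb) − a n²/V²
nRT/(V − nb) = (0.717)(8.314)(372.8)/(0.734 − 0.717×0.0318) = 2222.3/0.71120 = 3124.7 kPa
a n²/V² = (141)(0.717)²/(0.734)² = 134.54 kPa
P = 3124.7 − 134.54 = 2990 kPa

P ≈ 2990 kPa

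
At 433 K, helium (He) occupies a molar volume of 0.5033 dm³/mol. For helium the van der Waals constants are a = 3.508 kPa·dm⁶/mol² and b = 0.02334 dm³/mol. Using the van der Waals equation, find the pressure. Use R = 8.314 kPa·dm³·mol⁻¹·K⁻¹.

P = RT/(V_m − b) − a/V_m²
RT/(V_m − b) = (8.314)(433)/(0.5033 − 0.02334) = 3600.0/0.47996 = 7500.6 kPa
a/V_m² = 3.508/(0.5033)² = 13.849 kPa
P = 7500.6 − 13.849 = 7487 kPa

P ≈ 7487 kPa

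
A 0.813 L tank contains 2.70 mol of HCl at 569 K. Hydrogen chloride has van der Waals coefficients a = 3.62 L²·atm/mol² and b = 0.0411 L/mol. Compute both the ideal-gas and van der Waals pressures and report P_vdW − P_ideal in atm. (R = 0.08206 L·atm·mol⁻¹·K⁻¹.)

Ideal: P_ideal = nRT/V = (2.70)(0.08206)(569)/0.813 = 155.066 atm
vdW: P = nRT/(V − nb) − a n²/V² = 126.069/0.702030 − 26.3898/0.660969 = 179.578 − 39.9259 = 139.652 atm
ΔP = 139.652 − 155.066 = -15.41 atm

ΔP ≈ -15.41 atm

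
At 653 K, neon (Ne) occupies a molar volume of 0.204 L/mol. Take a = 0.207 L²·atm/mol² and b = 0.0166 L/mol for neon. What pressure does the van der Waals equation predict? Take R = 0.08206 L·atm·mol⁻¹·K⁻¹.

P = RT/(V_m − b) − a/V_m²
RT/(V_m − b) = (0.08206)(653)/(0.204 − 0.0166) = 53.585/0.18740 = 285.94 atm
a/V_m² = 0.207/(0.204)² = 4.9740 atm
P = 285.94 − 4.9740 = 281.0 atm

P ≈ 281.0 atm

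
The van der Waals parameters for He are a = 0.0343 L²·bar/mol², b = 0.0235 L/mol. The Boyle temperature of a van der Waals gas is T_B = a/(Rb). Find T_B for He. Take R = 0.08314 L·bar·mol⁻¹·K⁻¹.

T_B ≈ 17.56 K

For a van der Waals gas the second virial coefficient B₂ = b − a/(RT) vanishes at T_B = a/(Rb).
T_B = 0.0343/(0.08314×0.0235) = 0.0343/0.0019538 = 17.56 K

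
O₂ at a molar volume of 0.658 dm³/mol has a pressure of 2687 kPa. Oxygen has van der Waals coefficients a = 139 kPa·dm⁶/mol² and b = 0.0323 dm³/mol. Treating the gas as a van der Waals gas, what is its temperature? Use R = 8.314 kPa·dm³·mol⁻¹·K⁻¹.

T ≈ 226.4 K

T = (P + a/V_m²)(V_m − b)/R
P + a/V_m² = 2687 + 139/(0.658)² = 3008.0 kPa
V_m − b = 0.658 − 0.0323 = 0.62570 dm³/mol
T = (3008.0)(0.62570)/8.314 = 226.4 K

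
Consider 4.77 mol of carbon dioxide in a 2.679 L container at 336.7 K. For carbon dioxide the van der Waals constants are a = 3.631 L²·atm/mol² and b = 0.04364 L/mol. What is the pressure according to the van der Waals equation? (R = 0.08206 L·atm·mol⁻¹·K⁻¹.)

P = nRT/(V − nb) − a n²/V²
nRT/(V − nb) = (4.77)(0.08206)(336.7)/(2.679 − 4.77×0.04364) = 131.79/2.4708 = 53.339 atm
a n²/V² = (3.631)(4.77)²/(2.679)² = 11.511 atm
P = 53.339 − 11.511 = 41.83 atm

P ≈ 41.83 atm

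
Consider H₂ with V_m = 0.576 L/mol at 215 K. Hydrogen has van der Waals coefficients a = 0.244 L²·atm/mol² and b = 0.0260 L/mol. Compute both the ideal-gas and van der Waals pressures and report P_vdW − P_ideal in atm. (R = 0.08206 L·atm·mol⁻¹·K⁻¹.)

ΔP ≈ 0.713 atm

Ideal: P_ideal = RT/V_m = (0.08206)(215)/0.576 = 30.6300 atm
vdW: P = RT/(V_m − b) − a/V_m² = 17.6429/0.550000 − 0.244/0.331776 = 32.0780 − 0.735436 = 31.3426 atm
ΔP = 31.3426 − 30.6300 = 0.713 atm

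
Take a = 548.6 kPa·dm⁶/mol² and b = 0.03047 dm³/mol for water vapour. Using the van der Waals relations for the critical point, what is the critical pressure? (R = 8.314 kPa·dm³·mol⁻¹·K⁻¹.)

For a van der Waals gas, P_c = a/(27b²).
P_c = 548.6/(27×(0.03047)²) = 548.6/0.025067 = 21885 kPa

P_c ≈ 21885 kPa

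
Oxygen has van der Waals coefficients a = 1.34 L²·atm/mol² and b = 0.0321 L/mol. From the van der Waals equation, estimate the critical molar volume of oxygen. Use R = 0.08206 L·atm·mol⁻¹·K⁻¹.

For a van der Waals gas, V_m,c = 3b.
V_m,c = 3×0.0321 = 0.09630 L/mol

V_m,c ≈ 0.09630 L/mol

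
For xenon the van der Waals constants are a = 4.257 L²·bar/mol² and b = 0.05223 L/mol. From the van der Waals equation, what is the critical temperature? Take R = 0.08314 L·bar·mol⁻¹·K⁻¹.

T_c ≈ 290.5 K

For a van der Waals gas, T_c = 8a/(27Rb).
T_c = 8×4.257/(27×0.08314×0.05223) = 34.056/0.11724 = 290.5 K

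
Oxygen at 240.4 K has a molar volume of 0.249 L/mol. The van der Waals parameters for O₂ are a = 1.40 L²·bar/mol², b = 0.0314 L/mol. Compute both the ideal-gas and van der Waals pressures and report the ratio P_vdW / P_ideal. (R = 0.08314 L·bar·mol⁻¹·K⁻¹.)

Ideal: P_ideal = RT/V_m = (0.08314)(240.4)/0.249 = 80.2685 bar
vdW: P = RT/(V_m − b) − a/V_m² = 19.9869/0.217600 − 1.40/0.0620010 = 91.8516 − 22.5803 = 69.2713 bar
Ratio = 69.2713/80.2685 = 0.8630

P_vdW / P_ideal ≈ 0.8630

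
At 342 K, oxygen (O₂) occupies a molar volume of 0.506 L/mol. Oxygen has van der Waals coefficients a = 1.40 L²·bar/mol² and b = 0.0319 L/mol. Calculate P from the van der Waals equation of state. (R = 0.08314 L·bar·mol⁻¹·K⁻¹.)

P ≈ 54.51 bar

P = RT/(V_m − b) − a/V_m²
RT/(V_m − b) = (0.08314)(342)/(0.506 − 0.0319) = 28.434/0.47410 = 59.975 bar
a/V_m² = 1.40/(0.506)² = 5.4680 bar
P = 59.975 − 5.4680 = 54.51 bar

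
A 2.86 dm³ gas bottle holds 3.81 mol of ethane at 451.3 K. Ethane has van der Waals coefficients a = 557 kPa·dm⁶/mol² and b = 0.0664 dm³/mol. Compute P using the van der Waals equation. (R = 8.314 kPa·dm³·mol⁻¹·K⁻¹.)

P = nRT/(V − nb) − a n²/V²
nRT/(V − nb) = (3.81)(8.314)(451.3)/(2.86 − 3.81×0.0664) = 14296/2.6070 = 5483.7 kPa
a n²/V² = (557)(3.81)²/(2.86)² = 988.49 kPa
P = 5483.7 − 988.49 = 4495 kPa

P ≈ 4495 kPa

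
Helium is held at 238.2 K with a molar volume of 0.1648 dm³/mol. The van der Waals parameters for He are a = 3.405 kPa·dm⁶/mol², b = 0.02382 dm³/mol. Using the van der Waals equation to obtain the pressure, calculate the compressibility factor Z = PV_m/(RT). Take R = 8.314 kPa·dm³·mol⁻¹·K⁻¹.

P = RT/(V_m − b) − a/V_m² = (8.314)(238.2)/(0.1648 − 0.02382) − 3.405/(0.1648)²
  = 1980.4/0.14098 − 125.37 = 14047 − 125.37 = 13922 kPa
Z = PV_m/(RT) = (13922)(0.1648)/((8.314)(238.2)) = 2294.3/1980.4 = 1.159

Z ≈ 1.159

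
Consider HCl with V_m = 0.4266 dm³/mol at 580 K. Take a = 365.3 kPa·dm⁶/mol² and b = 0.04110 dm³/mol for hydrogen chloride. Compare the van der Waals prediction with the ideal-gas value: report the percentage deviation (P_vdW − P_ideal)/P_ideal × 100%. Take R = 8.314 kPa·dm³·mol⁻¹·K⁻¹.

Ideal: P_ideal = RT/V_m = (8.314)(580)/0.4266 = 11303.6 kPa
vdW: P = RT/(V_m − b) − a/V_m² = 4822.12/0.385500 − 365.3/0.181988 = 12508.7 − 2007.28 = 10501.4 kPa
% deviation = (10501.4 − 11303.6)/11303.6 × 100% = -7.10%

-7.10 %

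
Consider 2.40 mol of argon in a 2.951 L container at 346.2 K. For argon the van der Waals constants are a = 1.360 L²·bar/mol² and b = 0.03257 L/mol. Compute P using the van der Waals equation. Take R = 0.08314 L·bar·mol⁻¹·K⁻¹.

P ≈ 23.15 bar

P = nRT/(V − nb) − a n²/V²
nRT/(V − nb) = (2.40)(0.08314)(346.2)/(2.951 − 2.40×0.03257) = 69.079/2.8728 = 24.046 bar
a n²/V² = (1.360)(2.40)²/(2.951)² = 0.89955 bar
P = 24.046 − 0.89955 = 23.15 bar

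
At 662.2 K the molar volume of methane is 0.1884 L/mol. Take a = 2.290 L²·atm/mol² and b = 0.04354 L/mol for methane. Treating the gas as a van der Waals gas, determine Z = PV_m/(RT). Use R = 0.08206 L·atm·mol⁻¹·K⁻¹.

Z ≈ 1.077

P = RT/(V_m − b) − a/V_m² = (0.08206)(662.2)/(0.1884 − 0.04354) − 2.290/(0.1884)²
  = 54.340/0.14486 − 64.517 = 375.12 − 64.517 = 310.60 atm
Z = PV_m/(RT) = (310.60)(0.1884)/((0.08206)(662.2)) = 58.517/54.340 = 1.077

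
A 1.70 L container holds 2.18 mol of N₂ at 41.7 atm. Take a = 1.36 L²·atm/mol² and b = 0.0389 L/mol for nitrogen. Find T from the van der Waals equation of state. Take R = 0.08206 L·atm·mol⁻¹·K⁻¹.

T ≈ 396.7 K

T = (P + a n²/V²)(V − nb)/(nR)
P + a n²/V² = 41.7 + (1.36)(2.18)²/(1.70)² = 43.936 atm
V − nb = 1.70 − (2.18)(0.0389) = 1.6152 L
T = (43.936)(1.6152)/((2.18)(0.08206)) = 396.7 K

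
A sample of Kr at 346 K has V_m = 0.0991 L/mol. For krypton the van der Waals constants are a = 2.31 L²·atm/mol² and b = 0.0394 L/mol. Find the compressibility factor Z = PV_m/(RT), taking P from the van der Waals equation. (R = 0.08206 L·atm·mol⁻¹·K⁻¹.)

Z ≈ 0.8390

P = RT/(V_m − b) − a/V_m² = (0.08206)(346)/(0.0991 − 0.0394) − 2.31/(0.0991)²
  = 28.393/0.059700 − 235.21 = 475.59 − 235.21 = 240.38 atm
Z = PV_m/(RT) = (240.38)(0.0991)/((0.08206)(346)) = 23.822/28.393 = 0.8390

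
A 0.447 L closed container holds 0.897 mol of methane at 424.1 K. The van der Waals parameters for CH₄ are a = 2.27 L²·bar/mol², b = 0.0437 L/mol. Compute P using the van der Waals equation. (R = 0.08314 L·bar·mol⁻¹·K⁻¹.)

P = nRT/(V − nb) − a n²/V²
nRT/(V − nb) = (0.897)(0.08314)(424.1)/(0.447 − 0.897×0.0437) = 31.628/0.40780 = 77.558 bar
a n²/V² = (2.27)(0.897)²/(0.447)² = 9.1410 bar
P = 77.558 − 9.1410 = 68.42 bar

P ≈ 68.42 bar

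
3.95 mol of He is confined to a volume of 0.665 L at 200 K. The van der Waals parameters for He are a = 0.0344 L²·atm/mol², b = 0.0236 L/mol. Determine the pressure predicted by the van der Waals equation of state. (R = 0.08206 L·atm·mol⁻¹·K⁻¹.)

P ≈ 112.2 atm

P = nRT/(V − nb) − a n²/V²
nRT/(V − nb) = (3.95)(0.08206)(200)/(0.665 − 3.95×0.0236) = 64.827/0.57178 = 113.38 atm
a n²/V² = (0.0344)(3.95)²/(0.665)² = 1.2137 atm
P = 113.38 − 1.2137 = 112.2 atm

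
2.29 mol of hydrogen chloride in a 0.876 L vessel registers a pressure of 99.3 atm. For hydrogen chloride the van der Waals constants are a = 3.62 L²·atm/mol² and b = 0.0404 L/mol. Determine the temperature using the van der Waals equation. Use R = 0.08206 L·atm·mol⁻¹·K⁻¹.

T = (P + a n²/V²)(V − nb)/(nR)
P + a n²/V² = 99.3 + (3.62)(2.29)²/(0.876)² = 124.04 atm
V − nb = 0.876 − (2.29)(0.0404) = 0.78348 L
T = (124.04)(0.78348)/((2.29)(0.08206)) = 517.2 K

T ≈ 517.2 K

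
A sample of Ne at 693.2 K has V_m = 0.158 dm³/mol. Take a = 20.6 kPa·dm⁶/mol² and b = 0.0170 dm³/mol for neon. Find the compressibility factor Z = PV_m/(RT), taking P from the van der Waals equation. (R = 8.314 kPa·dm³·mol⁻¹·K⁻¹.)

Z ≈ 1.098

P = RT/(V_m − b) − a/V_m² = (8.314)(693.2)/(0.158 − 0.0170) − 20.6/(0.158)²
  = 5763.3/0.14100 − 825.19 = 40874 − 825.19 = 40049 kPa
Z = PV_m/(RT) = (40049)(0.158)/((8.314)(693.2)) = 6327.7/5763.3 = 1.098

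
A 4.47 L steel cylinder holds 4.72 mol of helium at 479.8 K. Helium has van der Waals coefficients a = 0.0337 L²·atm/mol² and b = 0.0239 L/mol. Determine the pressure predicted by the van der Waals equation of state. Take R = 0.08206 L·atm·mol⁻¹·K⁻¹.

P ≈ 42.61 atm

P = nRT/(V − nb) − a n²/V²
nRT/(V − nb) = (4.72)(0.08206)(479.8)/(4.47 − 4.72×0.0239) = 185.84/4.3572 = 42.651 atm
a n²/V² = (0.0337)(4.72)²/(4.47)² = 0.037575 atm
P = 42.651 − 0.037575 = 42.61 atm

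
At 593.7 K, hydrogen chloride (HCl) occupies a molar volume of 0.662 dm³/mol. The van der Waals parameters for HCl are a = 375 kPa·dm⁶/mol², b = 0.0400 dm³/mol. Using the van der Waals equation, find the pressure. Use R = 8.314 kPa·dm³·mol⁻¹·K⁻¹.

P ≈ 7080 kPa

P = RT/(V_m − b) − a/V_m²
RT/(V_m − b) = (8.314)(593.7)/(0.662 − 0.0400) = 4936.0/0.62200 = 7935.7 kPa
a/V_m² = 375/(0.662)² = 855.69 kPa
P = 7935.7 − 855.69 = 7080 kPa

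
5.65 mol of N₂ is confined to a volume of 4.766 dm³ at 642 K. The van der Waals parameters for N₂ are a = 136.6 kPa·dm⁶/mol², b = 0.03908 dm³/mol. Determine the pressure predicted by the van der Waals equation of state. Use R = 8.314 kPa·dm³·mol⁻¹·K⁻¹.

P = nRT/(V − nb) − a n²/V²
nRT/(V − nb) = (5.65)(8.314)(642)/(4.766 − 5.65×0.03908) = 30157/4.5452 = 6634.9 kPa
a n²/V² = (136.6)(5.65)²/(4.766)² = 191.97 kPa
P = 6634.9 − 191.97 = 6443 kPa

P ≈ 6443 kPa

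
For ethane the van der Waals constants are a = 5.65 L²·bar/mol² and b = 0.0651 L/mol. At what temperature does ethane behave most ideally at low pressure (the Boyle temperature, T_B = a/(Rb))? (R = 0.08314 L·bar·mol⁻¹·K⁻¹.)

For a van der Waals gas the second virial coefficient B₂ = b − a/(RT) vanishes at T_B = a/(Rb).
T_B = 5.65/(0.08314×0.0651) = 5.65/0.0054124 = 1044 K

T_B ≈ 1044 K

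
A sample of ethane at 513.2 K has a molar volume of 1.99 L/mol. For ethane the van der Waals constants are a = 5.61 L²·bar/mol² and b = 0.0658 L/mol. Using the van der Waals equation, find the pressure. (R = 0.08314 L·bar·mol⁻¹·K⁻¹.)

P = RT/(V_m − b) − a/V_m²
RT/(V_m − b) = (0.08314)(513.2)/(1.99 − 0.0658) = 42.667/1.9242 = 22.174 bar
a/V_m² = 5.61/(1.99)² = 1.4166 bar
P = 22.174 − 1.4166 = 20.76 bar

P ≈ 20.76 bar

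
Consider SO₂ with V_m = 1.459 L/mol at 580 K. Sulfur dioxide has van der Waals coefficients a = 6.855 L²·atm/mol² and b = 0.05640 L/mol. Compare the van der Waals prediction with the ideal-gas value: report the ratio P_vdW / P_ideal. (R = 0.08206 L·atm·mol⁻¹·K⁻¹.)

Ideal: P_ideal = RT/V_m = (0.08206)(580)/1.459 = 32.6215 atm
vdW: P = RT/(V_m − b) − a/V_m² = 47.5948/1.40260 − 6.855/2.12868 = 33.9333 − 3.22031 = 30.7130 atm
Ratio = 30.7130/32.6215 = 0.9415

P_vdW / P_ideal ≈ 0.9415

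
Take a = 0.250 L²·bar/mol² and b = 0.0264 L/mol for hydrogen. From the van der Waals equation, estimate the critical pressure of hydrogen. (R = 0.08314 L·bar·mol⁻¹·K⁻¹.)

P_c ≈ 13.29 bar

For a van der Waals gas, P_c = a/(27b²).
P_c = 0.250/(27×(0.0264)²) = 0.250/0.018818 = 13.29 bar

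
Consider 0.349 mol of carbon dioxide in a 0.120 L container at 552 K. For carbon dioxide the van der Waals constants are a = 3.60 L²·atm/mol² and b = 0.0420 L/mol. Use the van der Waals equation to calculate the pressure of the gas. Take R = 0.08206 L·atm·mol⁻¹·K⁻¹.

P ≈ 119.6 atm

P = nRT/(V − nb) − a n²/V²
nRT/(V − nb) = (0.349)(0.08206)(552)/(0.120 − 0.349×0.0420) = 15.809/0.10534 = 150.08 atm
a n²/V² = (3.60)(0.349)²/(0.120)² = 30.450 atm
P = 150.08 − 30.450 = 119.6 atm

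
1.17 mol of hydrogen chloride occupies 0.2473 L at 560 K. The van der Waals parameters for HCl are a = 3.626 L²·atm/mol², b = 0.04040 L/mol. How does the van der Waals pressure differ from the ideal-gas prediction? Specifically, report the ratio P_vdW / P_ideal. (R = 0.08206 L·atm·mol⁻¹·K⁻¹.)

P_vdW / P_ideal ≈ 0.8630

Ideal: P_ideal = nRT/V = (1.17)(0.08206)(560)/0.2473 = 217.411 atm
vdW: P = nRT/(V − nb) − a n²/V² = 53.7657/0.200032 − 4.96363/0.0611573 = 268.785 − 81.1617 = 187.623 atm
Ratio = 187.623/217.411 = 0.8630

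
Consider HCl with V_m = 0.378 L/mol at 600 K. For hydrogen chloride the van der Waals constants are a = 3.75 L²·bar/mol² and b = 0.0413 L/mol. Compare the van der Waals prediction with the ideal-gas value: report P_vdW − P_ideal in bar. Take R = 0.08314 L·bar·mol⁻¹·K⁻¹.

ΔP ≈ -10.06 bar

Ideal: P_ideal = RT/V_m = (0.08314)(600)/0.378 = 131.968 bar
vdW: P = RT/(V_m − b) − a/V_m² = 49.8840/0.336700 − 3.75/0.142884 = 148.156 − 26.2451 = 121.911 bar
ΔP = 121.911 − 131.968 = -10.06 bar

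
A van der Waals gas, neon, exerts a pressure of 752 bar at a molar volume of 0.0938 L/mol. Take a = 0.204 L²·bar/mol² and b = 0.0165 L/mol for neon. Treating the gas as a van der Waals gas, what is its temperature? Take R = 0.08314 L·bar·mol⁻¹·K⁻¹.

T ≈ 720.7 K

T = (P + a/V_m²)(V_m − b)/R
P + a/V_m² = 752 + 0.204/(0.0938)² = 775.19 bar
V_m − b = 0.0938 − 0.0165 = 0.077300 L/mol
T = (775.19)(0.077300)/0.08314 = 720.7 K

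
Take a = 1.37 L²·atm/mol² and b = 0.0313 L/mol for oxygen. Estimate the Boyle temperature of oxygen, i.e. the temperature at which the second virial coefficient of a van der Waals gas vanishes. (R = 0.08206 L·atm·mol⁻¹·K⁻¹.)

T_B ≈ 533.4 K

For a van der Waals gas the second virial coefficient B₂ = b − a/(RT) vanishes at T_B = a/(Rb).
T_B = 1.37/(0.08206×0.0313) = 1.37/0.0025685 = 533.4 K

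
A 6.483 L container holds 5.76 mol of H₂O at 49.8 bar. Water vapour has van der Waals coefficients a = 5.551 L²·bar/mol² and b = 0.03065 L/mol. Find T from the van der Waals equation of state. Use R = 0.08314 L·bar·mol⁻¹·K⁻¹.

T ≈ 713.5 K

T = (P + a n²/V²)(V − nb)/(nR)
P + a n²/V² = 49.8 + (5.551)(5.76)²/(6.483)² = 54.182 bar
V − nb = 6.483 − (5.76)(0.03065) = 6.3065 L
T = (54.182)(6.3065)/((5.76)(0.08314)) = 713.5 K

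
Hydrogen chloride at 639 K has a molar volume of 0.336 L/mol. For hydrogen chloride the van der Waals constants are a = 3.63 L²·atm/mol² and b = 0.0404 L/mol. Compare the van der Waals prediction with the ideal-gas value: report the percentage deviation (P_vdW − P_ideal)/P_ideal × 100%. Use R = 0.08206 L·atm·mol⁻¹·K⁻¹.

Ideal: P_ideal = RT/V_m = (0.08206)(639)/0.336 = 156.061 atm
vdW: P = RT/(V_m − b) − a/V_m² = 52.4363/0.295600 − 3.63/0.112896 = 177.389 − 32.1535 = 145.236 atm
% deviation = (145.236 − 156.061)/156.061 × 100% = -6.94%

-6.94 %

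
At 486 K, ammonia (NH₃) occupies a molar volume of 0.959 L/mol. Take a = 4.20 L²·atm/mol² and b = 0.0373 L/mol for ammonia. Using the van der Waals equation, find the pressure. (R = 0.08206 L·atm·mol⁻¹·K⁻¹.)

P ≈ 38.70 atm

P = RT/(V_m − b) − a/V_m²
RT/(V_m − b) = (0.08206)(486)/(0.959 − 0.0373) = 39.881/0.92170 = 43.269 atm
a/V_m² = 4.20/(0.959)² = 4.5668 atm
P = 43.269 − 4.5668 = 38.70 atm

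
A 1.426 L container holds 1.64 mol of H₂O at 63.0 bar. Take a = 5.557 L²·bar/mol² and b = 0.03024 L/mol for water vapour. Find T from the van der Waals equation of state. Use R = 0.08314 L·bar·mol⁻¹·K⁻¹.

T ≈ 710.2 K

T = (P + a n²/V²)(V − nb)/(nR)
P + a n²/V² = 63.0 + (5.557)(1.64)²/(1.426)² = 70.350 bar
V − nb = 1.426 − (1.64)(0.03024) = 1.3764 L
T = (70.350)(1.3764)/((1.64)(0.08314)) = 710.2 K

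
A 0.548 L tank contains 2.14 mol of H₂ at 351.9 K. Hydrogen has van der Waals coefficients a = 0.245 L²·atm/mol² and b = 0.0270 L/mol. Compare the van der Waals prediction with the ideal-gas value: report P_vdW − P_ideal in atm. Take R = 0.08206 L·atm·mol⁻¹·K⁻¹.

ΔP ≈ 9.56 atm

Ideal: P_ideal = nRT/V = (2.14)(0.08206)(351.9)/0.548 = 112.768 atm
vdW: P = nRT/(V − nb) − a n²/V² = 61.7966/0.490220 − 1.12200/0.300304 = 126.059 − 3.73621 = 122.323 atm
ΔP = 122.323 − 112.768 = 9.56 atm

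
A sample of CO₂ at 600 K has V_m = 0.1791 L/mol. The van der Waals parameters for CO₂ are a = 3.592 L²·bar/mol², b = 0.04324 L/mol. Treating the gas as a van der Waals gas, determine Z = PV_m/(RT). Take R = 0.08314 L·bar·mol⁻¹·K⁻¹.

P = RT/(V_m − b) − a/V_m² = (0.08314)(600)/(0.1791 − 0.04324) − 3.592/(0.1791)²
  = 49.884/0.13586 − 111.98 = 367.17 − 111.98 = 255.19 bar
Z = PV_m/(RT) = (255.19)(0.1791)/((0.08314)(600)) = 45.705/49.884 = 0.9162

Z ≈ 0.9162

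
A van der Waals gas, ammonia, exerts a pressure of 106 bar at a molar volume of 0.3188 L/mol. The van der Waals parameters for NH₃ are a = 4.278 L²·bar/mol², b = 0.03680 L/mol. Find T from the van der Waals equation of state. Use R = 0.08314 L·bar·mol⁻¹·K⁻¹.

T ≈ 502.3 K

T = (P + a/V_m²)(V_m − b)/R
P + a/V_m² = 106 + 4.278/(0.3188)² = 148.09 bar
V_m − b = 0.3188 − 0.03680 = 0.28200 L/mol
T = (148.09)(0.28200)/0.08314 = 502.3 K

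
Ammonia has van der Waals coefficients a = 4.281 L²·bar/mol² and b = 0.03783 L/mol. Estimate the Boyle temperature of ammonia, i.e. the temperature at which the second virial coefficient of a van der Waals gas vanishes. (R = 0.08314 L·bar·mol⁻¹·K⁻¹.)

For a van der Waals gas the second virial coefficient B₂ = b − a/(RT) vanishes at T_B = a/(Rb).
T_B = 4.281/(0.08314×0.03783) = 4.281/0.0031452 = 1361 K

T_B ≈ 1361 K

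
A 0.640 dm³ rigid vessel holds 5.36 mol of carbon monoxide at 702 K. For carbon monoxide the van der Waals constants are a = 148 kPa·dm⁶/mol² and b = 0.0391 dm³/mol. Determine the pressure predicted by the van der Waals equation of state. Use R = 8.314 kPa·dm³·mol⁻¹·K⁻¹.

P ≈ 62299 kPa

P = nRT/(V − nb) − a n²/V²
nRT/(V − nb) = (5.36)(8.314)(702)/(0.640 − 5.36×0.0391) = 31283/0.43042 = 72680 kPa
a n²/V² = (148)(5.36)²/(0.640)² = 10381 kPa
P = 72680 − 10381 = 62299 kPa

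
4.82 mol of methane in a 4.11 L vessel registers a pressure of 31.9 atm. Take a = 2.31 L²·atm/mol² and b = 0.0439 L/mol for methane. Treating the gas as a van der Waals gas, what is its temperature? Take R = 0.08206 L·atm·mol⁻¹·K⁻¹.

T ≈ 345.7 K

T = (P + a n²/V²)(V − nb)/(nR)
P + a n²/V² = 31.9 + (2.31)(4.82)²/(4.11)² = 35.077 atm
V − nb = 4.11 − (4.82)(0.0439) = 3.8984 L
T = (35.077)(3.8984)/((4.82)(0.08206)) = 345.7 K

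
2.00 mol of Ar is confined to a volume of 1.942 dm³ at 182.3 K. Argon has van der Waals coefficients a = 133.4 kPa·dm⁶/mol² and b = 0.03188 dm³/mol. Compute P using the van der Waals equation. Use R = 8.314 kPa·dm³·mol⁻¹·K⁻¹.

P = nRT/(V − nb) − a n²/V²
nRT/(V − nb) = (2.00)(8.314)(182.3)/(1.942 − 2.00×0.03188) = 3031.3/1.8782 = 1613.9 kPa
a n²/V² = (133.4)(2.00)²/(1.942)² = 141.49 kPa
P = 1613.9 − 141.49 = 1472 kPa

P ≈ 1472 kPa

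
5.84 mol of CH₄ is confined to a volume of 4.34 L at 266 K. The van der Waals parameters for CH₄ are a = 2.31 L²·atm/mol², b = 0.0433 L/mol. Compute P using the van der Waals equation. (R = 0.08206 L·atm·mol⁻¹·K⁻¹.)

P ≈ 27.01 atm

P = nRT/(V − nb) − a n²/V²
nRT/(V − nb) = (5.84)(0.08206)(266)/(4.34 − 5.84×0.0433) = 127.48/4.0871 = 31.191 atm
a n²/V² = (2.31)(5.84)²/(4.34)² = 4.1827 atm
P = 31.191 − 4.1827 = 27.01 atm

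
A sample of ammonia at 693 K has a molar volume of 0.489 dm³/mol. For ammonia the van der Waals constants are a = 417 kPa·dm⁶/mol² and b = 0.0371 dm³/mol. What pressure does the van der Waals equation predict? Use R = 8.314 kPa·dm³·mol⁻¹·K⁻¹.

P ≈ 11006 kPa

P = RT/(V_m − b) − a/V_m²
RT/(V_m − b) = (8.314)(693)/(0.489 − 0.0371) = 5761.6/0.45190 = 12750 kPa
a/V_m² = 417/(0.489)² = 1743.9 kPa
P = 12750 − 1743.9 = 11006 kPa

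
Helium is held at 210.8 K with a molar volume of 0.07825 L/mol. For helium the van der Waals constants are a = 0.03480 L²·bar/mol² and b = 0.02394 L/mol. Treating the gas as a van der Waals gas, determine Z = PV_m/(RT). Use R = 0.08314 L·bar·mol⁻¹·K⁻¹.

P = RT/(V_m − b) − a/V_m² = (0.08314)(210.8)/(0.07825 − 0.02394) − 0.03480/(0.07825)²
  = 17.526/0.054310 − 5.6834 = 322.70 − 5.6834 = 317.02 bar
Z = PV_m/(RT) = (317.02)(0.07825)/((0.08314)(210.8)) = 24.807/17.526 = 1.415

Z ≈ 1.415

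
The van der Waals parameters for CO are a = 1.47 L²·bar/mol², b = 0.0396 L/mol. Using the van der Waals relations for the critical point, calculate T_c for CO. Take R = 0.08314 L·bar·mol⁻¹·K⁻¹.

For a van der Waals gas, T_c = 8a/(27Rb).
T_c = 8×1.47/(27×0.08314×0.0396) = 11.760/0.088893 = 132.3 K

T_c ≈ 132.3 K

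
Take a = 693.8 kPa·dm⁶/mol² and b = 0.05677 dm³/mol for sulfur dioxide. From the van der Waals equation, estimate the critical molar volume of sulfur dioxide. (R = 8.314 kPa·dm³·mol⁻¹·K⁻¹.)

For a van der Waals gas, V_m,c = 3b.
V_m,c = 3×0.05677 = 0.1703 dm³/mol

V_m,c ≈ 0.1703 dm³/mol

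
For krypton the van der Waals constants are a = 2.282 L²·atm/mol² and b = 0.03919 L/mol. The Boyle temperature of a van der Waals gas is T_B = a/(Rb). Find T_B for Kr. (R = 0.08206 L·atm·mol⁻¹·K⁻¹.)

For a van der Waals gas the second virial coefficient B₂ = b − a/(RT) vanishes at T_B = a/(Rb).
T_B = 2.282/(0.08206×0.03919) = 2.282/0.0032159 = 709.6 K

T_B ≈ 709.6 K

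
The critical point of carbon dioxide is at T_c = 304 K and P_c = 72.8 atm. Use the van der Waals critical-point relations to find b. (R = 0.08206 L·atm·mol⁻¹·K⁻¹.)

From T_c = 8a/(27Rb) and P_c = a/(27b²): b = R T_c/(8 P_c).
b = (0.08206)(304)/(8×72.8) = 24.946/582.40 = 0.04283 L/mol

b ≈ 0.04283 L/mol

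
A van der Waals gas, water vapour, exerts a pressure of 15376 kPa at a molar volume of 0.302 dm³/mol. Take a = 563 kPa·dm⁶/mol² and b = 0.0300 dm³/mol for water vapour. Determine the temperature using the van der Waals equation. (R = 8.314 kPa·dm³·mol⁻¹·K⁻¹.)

T ≈ 705.0 K

T = (P + a/V_m²)(V_m − b)/R
P + a/V_m² = 15376 + 563/(0.302)² = 21549 kPa
V_m − b = 0.302 − 0.0300 = 0.27200 dm³/mol
T = (21549)(0.27200)/8.314 = 705.0 K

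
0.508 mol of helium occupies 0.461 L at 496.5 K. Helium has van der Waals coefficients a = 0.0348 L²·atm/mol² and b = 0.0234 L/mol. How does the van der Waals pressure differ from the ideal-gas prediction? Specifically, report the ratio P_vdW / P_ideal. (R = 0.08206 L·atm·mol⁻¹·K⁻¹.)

Ideal: P_ideal = nRT/V = (0.508)(0.08206)(496.5)/0.461 = 44.8966 atm
vdW: P = nRT/(V − nb) − a n²/V² = 20.6973/0.449113 − 0.00898063/0.212521 = 46.0848 − 0.0422576 = 46.0425 atm
Ratio = 46.0425/44.8966 = 1.026

P_vdW / P_ideal ≈ 1.026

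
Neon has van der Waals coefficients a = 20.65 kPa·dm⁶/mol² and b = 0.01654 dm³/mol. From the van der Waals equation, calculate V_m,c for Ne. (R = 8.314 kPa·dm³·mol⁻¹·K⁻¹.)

V_m,c ≈ 0.04962 dm³/mol

For a van der Waals gas, V_m,c = 3b.
V_m,c = 3×0.01654 = 0.04962 dm³/mol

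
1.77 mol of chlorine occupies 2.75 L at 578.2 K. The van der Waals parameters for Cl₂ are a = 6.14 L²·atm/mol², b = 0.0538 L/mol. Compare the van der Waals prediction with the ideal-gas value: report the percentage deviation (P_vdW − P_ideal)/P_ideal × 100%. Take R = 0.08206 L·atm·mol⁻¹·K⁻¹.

-4.74 %

Ideal: P_ideal = nRT/V = (1.77)(0.08206)(578.2)/2.75 = 30.5387 atm
vdW: P = nRT/(V − nb) − a n²/V² = 83.9814/2.65477 − 19.2360/7.56250 = 31.6342 − 2.54360 = 29.0906 atm
% deviation = (29.0906 − 30.5387)/30.5387 × 100% = -4.74%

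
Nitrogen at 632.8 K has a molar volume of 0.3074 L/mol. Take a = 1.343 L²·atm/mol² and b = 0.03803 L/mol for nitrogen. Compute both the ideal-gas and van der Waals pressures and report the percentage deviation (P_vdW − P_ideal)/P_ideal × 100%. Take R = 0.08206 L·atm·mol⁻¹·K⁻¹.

5.70 %

Ideal: P_ideal = RT/V_m = (0.08206)(632.8)/0.3074 = 168.925 atm
vdW: P = RT/(V_m − b) − a/V_m² = 51.9276/0.269370 − 1.343/0.0944948 = 192.774 − 14.2124 = 178.562 atm
% deviation = (178.562 − 168.925)/168.925 × 100% = 5.70%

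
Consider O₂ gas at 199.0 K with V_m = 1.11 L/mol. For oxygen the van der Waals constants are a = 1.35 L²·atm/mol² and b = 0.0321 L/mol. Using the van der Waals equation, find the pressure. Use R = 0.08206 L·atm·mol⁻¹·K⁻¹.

P = RT/(V_m − b) − a/V_m²
RT/(V_m − b) = (0.08206)(199.0)/(1.11 − 0.0321) = 16.330/1.0779 = 15.150 atm
a/V_m² = 1.35/(1.11)² = 1.0957 atm
P = 15.150 − 1.0957 = 14.05 atm

P ≈ 14.05 atm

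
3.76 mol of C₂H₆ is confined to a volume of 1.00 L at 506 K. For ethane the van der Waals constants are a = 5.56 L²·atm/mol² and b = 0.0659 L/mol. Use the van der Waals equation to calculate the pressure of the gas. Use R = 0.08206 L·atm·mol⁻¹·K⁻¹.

P ≈ 128.9 atm

P = nRT/(V − nb) − a n²/V²
nRT/(V − nb) = (3.76)(0.08206)(506)/(1.00 − 3.76×0.0659) = 156.12/0.75222 = 207.55 atm
a n²/V² = (5.56)(3.76)²/(1.00)² = 78.605 atm
P = 207.55 − 78.605 = 128.9 atm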